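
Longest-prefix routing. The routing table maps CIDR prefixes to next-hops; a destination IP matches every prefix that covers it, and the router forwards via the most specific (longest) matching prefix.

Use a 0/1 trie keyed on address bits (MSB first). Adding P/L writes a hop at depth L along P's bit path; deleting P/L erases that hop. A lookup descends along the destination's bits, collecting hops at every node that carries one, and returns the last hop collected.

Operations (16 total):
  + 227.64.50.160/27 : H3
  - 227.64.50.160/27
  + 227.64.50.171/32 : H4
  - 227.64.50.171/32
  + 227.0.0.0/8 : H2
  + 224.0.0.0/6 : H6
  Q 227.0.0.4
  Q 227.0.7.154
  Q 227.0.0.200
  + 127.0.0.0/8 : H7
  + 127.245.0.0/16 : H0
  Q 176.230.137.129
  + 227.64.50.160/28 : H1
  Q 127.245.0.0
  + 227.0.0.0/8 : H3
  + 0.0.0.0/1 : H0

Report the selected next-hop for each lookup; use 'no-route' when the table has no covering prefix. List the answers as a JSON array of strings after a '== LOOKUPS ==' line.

Trace:
  add 227.64.50.160/27 -> H3 at depth 27
  - 227.64.50.160/27 clear@27
  add 227.64.50.171/32 -> H4 at depth 32
  - 227.64.50.171/32 clear@32
  add 227.0.0.0/8 -> H2 at depth 8
  add 224.0.0.0/6 -> H6 at depth 6
  ? 227.0.0.4  path d0:-→d1:-→d2:-→d3:-→d4:-→d5:-→d6:H6→d7:-→d8:H2→d9:-  best=H2
  ? 227.0.7.154  path d0:-→d1:-→d2:-→d3:-→d4:-→d5:-→d6:H6→d7:-→d8:H2→d9:-  best=H2
  ? 227.0.0.200  path d0:-→d1:-→d2:-→d3:-→d4:-→d5:-→d6:H6→d7:-→d8:H2→d9:-  best=H2
  add 127.0.0.0/8 -> H7 at depth 8
  add 127.245.0.0/16 -> H0 at depth 16
  ? 176.230.137.129  path d0:-→d1:-  best=no-route
  add 227.64.50.160/28 -> H1 at depth 28
  ? 127.245.0.0  path d0:-→d1:-→d2:-→d3:-→d4:-→d5:-→d6:-→d7:-→d8:H7→d9:-→d10:-→d11:-→d12:-→d13:-→d14:-→d15:-→d16:H0  best=H0
  add 227.0.0.0/8 -> H3 at depth 8
  add 0.0.0.0/1 -> H0 at depth 1

== LOOKUPS ==
["H2","H2","H2","no-route","H0"]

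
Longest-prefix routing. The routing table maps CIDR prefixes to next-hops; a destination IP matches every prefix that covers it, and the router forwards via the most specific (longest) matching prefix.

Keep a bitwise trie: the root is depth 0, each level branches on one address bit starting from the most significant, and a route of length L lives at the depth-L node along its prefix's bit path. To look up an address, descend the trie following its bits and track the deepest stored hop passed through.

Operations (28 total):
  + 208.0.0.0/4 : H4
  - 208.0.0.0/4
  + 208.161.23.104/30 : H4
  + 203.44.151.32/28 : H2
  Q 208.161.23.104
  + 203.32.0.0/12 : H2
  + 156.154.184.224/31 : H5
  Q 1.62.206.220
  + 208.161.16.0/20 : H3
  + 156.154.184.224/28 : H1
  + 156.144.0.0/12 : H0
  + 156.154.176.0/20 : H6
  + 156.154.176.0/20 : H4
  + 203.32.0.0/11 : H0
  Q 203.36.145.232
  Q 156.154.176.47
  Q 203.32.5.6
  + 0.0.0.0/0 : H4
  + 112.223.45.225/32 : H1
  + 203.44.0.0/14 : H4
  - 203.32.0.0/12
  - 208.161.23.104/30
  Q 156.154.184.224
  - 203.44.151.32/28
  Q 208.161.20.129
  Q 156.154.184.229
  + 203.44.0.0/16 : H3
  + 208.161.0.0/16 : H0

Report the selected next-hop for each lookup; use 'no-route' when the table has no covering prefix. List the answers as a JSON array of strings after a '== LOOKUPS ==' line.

Trace:
  add 208.0.0.0/4 -> H4 at depth 4
  del 208.0.0.0/4 (clear depth 4)
  add 208.161.23.104/30 -> H4 at depth 30
  add 203.44.151.32/28 -> H2 at depth 28
  lookup 208.161.23.104: bits 110100001010000100010111011010 walk d0:-→d1:-→d2:-→d3:-→d4:-→d5:-→d6:-→d7:-→d8:-→d9:-→d10:-→d11:-→d12:-→d13:-→d14:-→d15:-→d16:-→d17:-→d18:-→d19:-→d20:-→d21:-→d22:-→d23:-→d24:-→d25:-→d26:-→d27:-→d28:-→d29:-→d30:H4 -> H4
  add 203.32.0.0/12 -> H2 at depth 12
  add 156.154.184.224/31 -> H5 at depth 31
  lookup 1.62.206.220: bits ε walk d0:- -> no-route
  add 208.161.16.0/20 -> H3 at depth 20
  add 156.154.184.224/28 -> H1 at depth 28
  add 156.144.0.0/12 -> H0 at depth 12
  add 156.154.176.0/20 -> H6 at depth 20
  add 156.154.176.0/20 -> H4 at depth 20
  add 203.32.0.0/11 -> H0 at depth 11
  lookup 203.36.145.232: bits 110010110010 walk d0:-→d1:-→d2:-→d3:-→d4:-→d5:-→d6:-→d7:-→d8:-→d9:-→d10:-→d11:H0→d12:H2 -> H2
  lookup 156.154.176.47: bits 10011100100110101011 walk d0:-→d1:-→d2:-→d3:-→d4:-→d5:-→d6:-→d7:-→d8:-→d9:-→d10:-→d11:-→d12:H0→d13:-→d14:-→d15:-→d16:-→d17:-→d18:-→d19:-→d20:H4 -> H4
  lookup 203.32.5.6: bits 110010110010 walk d0:-→d1:-→d2:-→d3:-→d4:-→d5:-→d6:-→d7:-→d8:-→d9:-→d10:-→d11:H0→d12:H2 -> H2
  add 0.0.0.0/0 -> H4 at depth 0
  add 112.223.45.225/32 -> H1 at depth 32
  add 203.44.0.0/14 -> H4 at depth 14
  del 203.32.0.0/12 (clear depth 12)
  del 208.161.23.104/30 (clear depth 30)
  lookup 156.154.184.224: bits 1001110010011010101110001110000 walk d0:H4→d1:-→d2:-→d3:-→d4:-→d5:-→d6:-→d7:-→d8:-→d9:-→d10:-→d11:-→d12:H0→d13:-→d14:-→d15:-→d16:-→d17:-→d18:-→d19:-→d20:H4→d21:-→d22:-→d23:-→d24:-→d25:-→d26:-→d27:-→d28:H1→d29:-→d30:-→d31:H5 -> H5
  del 203.44.151.32/28 (clear depth 28)
  lookup 208.161.20.129: bits 1101000010100001000101 walk d0:H4→d1:-→d2:-→d3:-→d4:-→d5:-→d6:-→d7:-→d8:-→d9:-→d10:-→d11:-→d12:-→d13:-→d14:-→d15:-→d16:-→d17:-→d18:-→d19:-→d20:H3→d21:-→d22:- -> H3
  lookup 156.154.184.229: bits 10011100100110101011100011100 walk d0:H4→d1:-→d2:-→d3:-→d4:-→d5:-→d6:-→d7:-→d8:-→d9:-→d10:-→d11:-→d12:H0→d13:-→d14:-→d15:-→d16:-→d17:-→d18:-→d19:-→d20:H4→d21:-→d22:-→d23:-→d24:-→d25:-→d26:-→d27:-→d28:H1→d29:- -> H1
  add 203.44.0.0/16 -> H3 at depth 16
  add 208.161.0.0/16 -> H0 at depth 16

== LOOKUPS ==
["H4","no-route","H2","H4","H2","H5","H3","H1"]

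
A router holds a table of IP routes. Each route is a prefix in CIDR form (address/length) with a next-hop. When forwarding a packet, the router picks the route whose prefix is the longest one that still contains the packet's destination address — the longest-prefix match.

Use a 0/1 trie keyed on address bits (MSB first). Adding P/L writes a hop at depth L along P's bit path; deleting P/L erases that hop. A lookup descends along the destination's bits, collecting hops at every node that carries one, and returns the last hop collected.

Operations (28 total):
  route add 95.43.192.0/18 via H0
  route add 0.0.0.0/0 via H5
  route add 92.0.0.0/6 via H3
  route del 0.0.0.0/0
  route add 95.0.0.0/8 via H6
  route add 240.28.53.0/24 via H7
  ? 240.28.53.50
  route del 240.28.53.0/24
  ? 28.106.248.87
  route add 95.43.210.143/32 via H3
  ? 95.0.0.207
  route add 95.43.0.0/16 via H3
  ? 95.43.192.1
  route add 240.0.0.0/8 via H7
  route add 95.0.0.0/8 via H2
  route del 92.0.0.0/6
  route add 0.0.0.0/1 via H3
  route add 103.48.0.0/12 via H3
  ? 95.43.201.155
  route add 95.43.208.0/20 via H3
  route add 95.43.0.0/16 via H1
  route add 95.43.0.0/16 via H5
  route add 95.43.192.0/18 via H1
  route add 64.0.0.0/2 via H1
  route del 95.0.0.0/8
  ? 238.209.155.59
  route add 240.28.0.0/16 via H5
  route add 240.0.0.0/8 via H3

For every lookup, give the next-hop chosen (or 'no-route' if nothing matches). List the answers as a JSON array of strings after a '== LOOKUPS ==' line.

Apply in order:
  + 95.43.192.0/18 (H0) depth=18
  + 0.0.0.0/0 (H5) depth=0
  + 92.0.0.0/6 (H3) depth=6
  - 0.0.0.0/0 clear@0
  + 95.0.0.0/8 (H6) depth=8
  + 240.28.53.0/24 (H7) depth=24
  lookup 240.28.53.50: bits 111100000001110000110101 walk d0:-→d1:-→d2:-→d3:-→d4:-→d5:-→d6:-→d7:-→d8:-→d9:-→d10:-→d11:-→d12:-→d13:-→d14:-→d15:-→d16:-→d17:-→d18:-→d19:-→d20:-→d21:-→d22:-→d23:-→d24:H7 -> H7
  - 240.28.53.0/24 clear@24
  lookup 28.106.248.87: bits 0 walk d0:-→d1:- -> no-route
  + 95.43.210.143/32 (H3) depth=32
  lookup 95.0.0.207: bits 0101111100 walk d0:-→d1:-→d2:-→d3:-→d4:-→d5:-→d6:H3→d7:-→d8:H6→d9:-→d10:- -> H6
  + 95.43.0.0/16 (H3) depth=16
  lookup 95.43.192.1: bits 0101111100101011110 walk d0:-→d1:-→d2:-→d3:-→d4:-→d5:-→d6:H3→d7:-→d8:H6→d9:-→d10:-→d11:-→d12:-→d13:-→d14:-→d15:-→d16:H3→d17:-→d18:H0→d19:- -> H0
  + 240.0.0.0/8 (H7) depth=8
  + 95.0.0.0/8 (H2) depth=8
  - 92.0.0.0/6 clear@6
  + 0.0.0.0/1 (H3) depth=1
  + 103.48.0.0/12 (H3) depth=12
  lookup 95.43.201.155: bits 0101111100101011110 walk d0:-→d1:H3→d2:-→d3:-→d4:-→d5:-→d6:-→d7:-→d8:H2→d9:-→d10:-→d11:-→d12:-→d13:-→d14:-→d15:-→d16:H3→d17:-→d18:H0→d19:- -> H0
  + 95.43.208.0/20 (H3) depth=20
  + 95.43.0.0/16 (H1) depth=16
  + 95.43.0.0/16 (H5) depth=16
  + 95.43.192.0/18 (H1) depth=18
  + 64.0.0.0/2 (H1) depth=2
  - 95.0.0.0/8 clear@8
  lookup 238.209.155.59: bits 111 walk d0:-→d1:-→d2:-→d3:- -> no-route
  + 240.28.0.0/16 (H5) depth=16
  + 240.0.0.0/8 (H3) depth=8

== LOOKUPS ==
["H7","no-route","H6","H0","H0","no-route"]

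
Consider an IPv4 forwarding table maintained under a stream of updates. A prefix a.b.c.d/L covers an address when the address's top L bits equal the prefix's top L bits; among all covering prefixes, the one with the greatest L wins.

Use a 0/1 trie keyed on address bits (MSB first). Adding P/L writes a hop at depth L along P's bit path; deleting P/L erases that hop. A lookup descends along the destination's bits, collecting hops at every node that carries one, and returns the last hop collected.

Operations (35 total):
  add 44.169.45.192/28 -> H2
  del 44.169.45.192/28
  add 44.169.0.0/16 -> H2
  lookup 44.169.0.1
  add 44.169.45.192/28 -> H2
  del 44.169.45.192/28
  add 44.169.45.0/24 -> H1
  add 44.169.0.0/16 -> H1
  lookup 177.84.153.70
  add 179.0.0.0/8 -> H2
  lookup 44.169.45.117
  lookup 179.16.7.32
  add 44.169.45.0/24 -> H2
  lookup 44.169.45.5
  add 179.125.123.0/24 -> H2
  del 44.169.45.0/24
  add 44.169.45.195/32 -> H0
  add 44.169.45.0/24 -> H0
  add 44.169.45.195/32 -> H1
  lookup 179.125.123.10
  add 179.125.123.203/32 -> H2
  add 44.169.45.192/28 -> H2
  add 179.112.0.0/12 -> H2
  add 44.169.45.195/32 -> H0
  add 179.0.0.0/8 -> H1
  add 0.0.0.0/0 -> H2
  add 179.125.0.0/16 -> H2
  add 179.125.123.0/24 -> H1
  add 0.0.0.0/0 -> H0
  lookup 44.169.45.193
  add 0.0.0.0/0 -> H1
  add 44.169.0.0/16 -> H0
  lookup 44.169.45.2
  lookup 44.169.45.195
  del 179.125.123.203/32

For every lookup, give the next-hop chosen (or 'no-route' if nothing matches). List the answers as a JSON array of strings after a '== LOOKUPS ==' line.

Trace:
  add 44.169.45.192/28 -> H2 at depth 28
  del 44.169.45.192/28 (clear depth 28)
  add 44.169.0.0/16 -> H2 at depth 16
  lookup 44.169.0.1: bits 001011001010100100 walk d0:-→d1:-→d2:-→d3:-→d4:-→d5:-→d6:-→d7:-→d8:-→d9:-→d10:-→d11:-→d12:-→d13:-→d14:-→d15:-→d16:H2→d17:-→d18:- -> H2
  add 44.169.45.192/28 -> H2 at depth 28
  del 44.169.45.192/28 (clear depth 28)
  add 44.169.45.0/24 -> H1 at depth 24
  add 44.169.0.0/16 -> H1 at depth 16
  lookup 177.84.153.70: bits ε walk d0:- -> no-route
  add 179.0.0.0/8 -> H2 at depth 8
  lookup 44.169.45.117: bits 001011001010100100101101 walk d0:-→d1:-→d2:-→d3:-→d4:-→d5:-→d6:-→d7:-→d8:-→d9:-→d10:-→d11:-→d12:-→d13:-→d14:-→d15:-→d16:H1→d17:-→d18:-→d19:-→d20:-→d21:-→d22:-→d23:-→d24:H1 -> H1
  lookup 179.16.7.32: bits 10110011 walk d0:-→d1:-→d2:-→d3:-→d4:-→d5:-→d6:-→d7:-→d8:H2 -> H2
  add 44.169.45.0/24 -> H2 at depth 24
  lookup 44.169.45.5: bits 001011001010100100101101 walk d0:-→d1:-→d2:-→d3:-→d4:-→d5:-→d6:-→d7:-→d8:-→d9:-→d10:-→d11:-→d12:-→d13:-→d14:-→d15:-→d16:H1→d17:-→d18:-→d19:-→d20:-→d21:-→d22:-→d23:-→d24:H2 -> H2
  add 179.125.123.0/24 -> H2 at depth 24
  del 44.169.45.0/24 (clear depth 24)
  add 44.169.45.195/32 -> H0 at depth 32
  add 44.169.45.0/24 -> H0 at depth 24
  add 44.169.45.195/32 -> H1 at depth 32
  lookup 179.125.123.10: bits 101100110111110101111011 walk d0:-→d1:-→d2:-→d3:-→d4:-→d5:-→d6:-→d7:-→d8:H2→d9:-→d10:-→d11:-→d12:-→d13:-→d14:-→d15:-→d16:-→d17:-→d18:-→d19:-→d20:-→d21:-→d22:-→d23:-→d24:H2 -> H2
  add 179.125.123.203/32 -> H2 at depth 32
  add 44.169.45.192/28 -> H2 at depth 28
  add 179.112.0.0/12 -> H2 at depth 12
  add 44.169.45.195/32 -> H0 at depth 32
  add 179.0.0.0/8 -> H1 at depth 8
  add 0.0.0.0/0 -> H2 at depth 0
  add 179.125.0.0/16 -> H2 at depth 16
  add 179.125.123.0/24 -> H1 at depth 24
  add 0.0.0.0/0 -> H0 at depth 0
  lookup 44.169.45.193: bits 001011001010100100101101110000 walk d0:H0→d1:-→d2:-→d3:-→d4:-→d5:-→d6:-→d7:-→d8:-→d9:-→d10:-→d11:-→d12:-→d13:-→d14:-→d15:-→d16:H1→d17:-→d18:-→d19:-→d20:-→d21:-→d22:-→d23:-→d24:H0→d25:-→d26:-→d27:-→d28:H2→d29:-→d30:- -> H2
  add 0.0.0.0/0 -> H1 at depth 0
  add 44.169.0.0/16 -> H0 at depth 16
  lookup 44.169.45.2: bits 001011001010100100101101 walk d0:H1→d1:-→d2:-→d3:-→d4:-→d5:-→d6:-→d7:-→d8:-→d9:-→d10:-→d11:-→d12:-→d13:-→d14:-→d15:-→d16:H0→d17:-→d18:-→d19:-→d20:-→d21:-→d22:-→d23:-→d24:H0 -> H0
  lookup 44.169.45.195: bits 00101100101010010010110111000011 walk d0:H1→d1:-→d2:-→d3:-→d4:-→d5:-→d6:-→d7:-→d8:-→d9:-→d10:-→d11:-→d12:-→d13:-→d14:-→d15:-→d16:H0→d17:-→d18:-→d19:-→d20:-→d21:-→d22:-→d23:-→d24:H0→d25:-→d26:-→d27:-→d28:H2→d29:-→d30:-→d31:-→d32:H0 -> H0
  del 179.125.123.203/32 (clear depth 32)

== LOOKUPS ==
["H2","no-route","H1","H2","H2","H2","H2","H0","H0"]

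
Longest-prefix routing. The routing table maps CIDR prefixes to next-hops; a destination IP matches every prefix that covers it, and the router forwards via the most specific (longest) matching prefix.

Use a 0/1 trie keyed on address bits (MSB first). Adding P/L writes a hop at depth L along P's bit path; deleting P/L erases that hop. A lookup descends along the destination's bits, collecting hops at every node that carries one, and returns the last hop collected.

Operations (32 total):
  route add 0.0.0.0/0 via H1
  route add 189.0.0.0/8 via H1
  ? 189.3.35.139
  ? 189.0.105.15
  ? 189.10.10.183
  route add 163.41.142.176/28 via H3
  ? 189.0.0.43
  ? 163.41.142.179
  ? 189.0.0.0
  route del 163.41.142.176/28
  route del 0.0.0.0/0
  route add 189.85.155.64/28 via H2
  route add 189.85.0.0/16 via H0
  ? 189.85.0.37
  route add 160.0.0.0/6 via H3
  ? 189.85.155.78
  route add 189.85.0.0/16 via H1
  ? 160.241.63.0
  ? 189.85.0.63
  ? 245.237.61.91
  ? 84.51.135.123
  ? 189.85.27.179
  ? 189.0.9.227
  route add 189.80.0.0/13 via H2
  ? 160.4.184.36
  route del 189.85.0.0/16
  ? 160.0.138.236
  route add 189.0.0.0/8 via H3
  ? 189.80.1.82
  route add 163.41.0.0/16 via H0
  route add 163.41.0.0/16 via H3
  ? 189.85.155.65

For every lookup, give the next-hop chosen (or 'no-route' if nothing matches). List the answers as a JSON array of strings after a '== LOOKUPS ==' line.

Process each operation:
  add 0.0.0.0/0 -> H1 at depth 0
  add 189.0.0.0/8 -> H1 at depth 8
  Q 189.3.35.139: descend 10111101 ; hops seen [H1,H1] ; pick H1
  Q 189.0.105.15: descend 10111101 ; hops seen [H1,H1] ; pick H1
  Q 189.10.10.183: descend 10111101 ; hops seen [H1,H1] ; pick H1
  add 163.41.142.176/28 -> H3 at depth 28
  Q 189.0.0.43: descend 10111101 ; hops seen [H1,H1] ; pick H1
  Q 163.41.142.179: descend 1010001100101001100011101011 ; hops seen [H1,H3] ; pick H3
  Q 189.0.0.0: descend 10111101 ; hops seen [H1,H1] ; pick H1
  del 163.41.142.176/28 (clear depth 28)
  del 0.0.0.0/0 (clear depth 0)
  add 189.85.155.64/28 -> H2 at depth 28
  add 189.85.0.0/16 -> H0 at depth 16
  Q 189.85.0.37: descend 1011110101010101 ; hops seen [H1,H0] ; pick H0
  add 160.0.0.0/6 -> H3 at depth 6
  Q 189.85.155.78: descend 1011110101010101100110110100 ; hops seen [H1,H0,H2] ; pick H2
  add 189.85.0.0/16 -> H1 at depth 16
  Q 160.241.63.0: descend 101000 ; hops seen [H3] ; pick H3
  Q 189.85.0.63: descend 1011110101010101 ; hops seen [H1,H1] ; pick H1
  Q 245.237.61.91: descend 1 ; hops seen [∅] ; pick no-route
  Q 84.51.135.123: descend ε ; hops seen [∅] ; pick no-route
  Q 189.85.27.179: descend 1011110101010101 ; hops seen [H1,H1] ; pick H1
  Q 189.0.9.227: descend 101111010 ; hops seen [H1] ; pick H1
  add 189.80.0.0/13 -> H2 at depth 13
  Q 160.4.184.36: descend 101000 ; hops seen [H3] ; pick H3
  del 189.85.0.0/16 (clear depth 16)
  Q 160.0.138.236: descend 101000 ; hops seen [H3] ; pick H3
  add 189.0.0.0/8 -> H3 at depth 8
  Q 189.80.1.82: descend 1011110101010 ; hops seen [H3,H2] ; pick H2
  add 163.41.0.0/16 -> H0 at depth 16
  add 163.41.0.0/16 -> H3 at depth 16
  Q 189.85.155.65: descend 1011110101010101100110110100 ; hops seen [H3,H2,H2] ; pick H2

== LOOKUPS ==
["H1","H1","H1","H1","H3","H1","H0","H2","H3","H1","no-route","no-route","H1","H1","H3","H3","H2","H2"]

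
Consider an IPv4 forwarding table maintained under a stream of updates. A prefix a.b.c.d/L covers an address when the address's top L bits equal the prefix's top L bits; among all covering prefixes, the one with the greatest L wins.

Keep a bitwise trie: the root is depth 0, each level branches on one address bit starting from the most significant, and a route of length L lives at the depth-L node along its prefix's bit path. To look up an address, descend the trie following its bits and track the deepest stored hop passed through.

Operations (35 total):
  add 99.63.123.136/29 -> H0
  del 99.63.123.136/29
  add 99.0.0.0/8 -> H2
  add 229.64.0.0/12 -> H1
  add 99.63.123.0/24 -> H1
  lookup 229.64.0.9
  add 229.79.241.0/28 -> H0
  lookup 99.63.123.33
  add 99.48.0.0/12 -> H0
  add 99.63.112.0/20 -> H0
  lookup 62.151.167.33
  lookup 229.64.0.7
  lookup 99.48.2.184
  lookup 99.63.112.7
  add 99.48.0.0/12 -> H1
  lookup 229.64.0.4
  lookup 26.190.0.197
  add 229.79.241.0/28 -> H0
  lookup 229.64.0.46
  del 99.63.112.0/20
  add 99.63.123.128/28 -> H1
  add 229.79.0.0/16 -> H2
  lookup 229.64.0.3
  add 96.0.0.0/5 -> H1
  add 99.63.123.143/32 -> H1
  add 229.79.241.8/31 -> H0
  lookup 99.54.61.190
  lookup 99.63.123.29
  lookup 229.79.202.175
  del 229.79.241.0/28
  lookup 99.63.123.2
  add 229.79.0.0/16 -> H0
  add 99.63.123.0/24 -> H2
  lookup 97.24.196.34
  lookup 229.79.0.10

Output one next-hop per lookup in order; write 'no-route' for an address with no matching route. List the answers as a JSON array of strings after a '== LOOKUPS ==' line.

Trace:
  add 99.63.123.136/29 -> H0 at depth 29
  - 99.63.123.136/29 clear@29
  add 99.0.0.0/8 -> H2 at depth 8
  add 229.64.0.0/12 -> H1 at depth 12
  add 99.63.123.0/24 -> H1 at depth 24
  ? 229.64.0.9  path d0:-→d1:-→d2:-→d3:-→d4:-→d5:-→d6:-→d7:-→d8:-→d9:-→d10:-→d11:-→d12:H1  best=H1
  add 229.79.241.0/28 -> H0 at depth 28
  ? 99.63.123.33  path d0:-→d1:-→d2:-→d3:-→d4:-→d5:-→d6:-→d7:-→d8:H2→d9:-→d10:-→d11:-→d12:-→d13:-→d14:-→d15:-→d16:-→d17:-→d18:-→d19:-→d20:-→d21:-→d22:-→d23:-→d24:H1  best=H1
  add 99.48.0.0/12 -> H0 at depth 12
  add 99.63.112.0/20 -> H0 at depth 20
  ? 62.151.167.33  path d0:-→d1:-  best=no-route
  ? 229.64.0.7  path d0:-→d1:-→d2:-→d3:-→d4:-→d5:-→d6:-→d7:-→d8:-→d9:-→d10:-→d11:-→d12:H1  best=H1
  ? 99.48.2.184  path d0:-→d1:-→d2:-→d3:-→d4:-→d5:-→d6:-→d7:-→d8:H2→d9:-→d10:-→d11:-→d12:H0  best=H0
  ? 99.63.112.7  path d0:-→d1:-→d2:-→d3:-→d4:-→d5:-→d6:-→d7:-→d8:H2→d9:-→d10:-→d11:-→d12:H0→d13:-→d14:-→d15:-→d16:-→d17:-→d18:-→d19:-→d20:H0  best=H0
  add 99.48.0.0/12 -> H1 at depth 12
  ? 229.64.0.4  path d0:-→d1:-→d2:-→d3:-→d4:-→d5:-→d6:-→d7:-→d8:-→d9:-→d10:-→d11:-→d12:H1  best=H1
  ? 26.190.0.197  path d0:-→d1:-  best=no-route
  add 229.79.241.0/28 -> H0 at depth 28
  ? 229.64.0.46  path d0:-→d1:-→d2:-→d3:-→d4:-→d5:-→d6:-→d7:-→d8:-→d9:-→d10:-→d11:-→d12:H1  best=H1
  - 99.63.112.0/20 clear@20
  add 99.63.123.128/28 -> H1 at depth 28
  add 229.79.0.0/16 -> H2 at depth 16
  ? 229.64.0.3  path d0:-→d1:-→d2:-→d3:-→d4:-→d5:-→d6:-→d7:-→d8:-→d9:-→d10:-→d11:-→d12:H1  best=H1
  add 96.0.0.0/5 -> H1 at depth 5
  add 99.63.123.143/32 -> H1 at depth 32
  add 229.79.241.8/31 -> H0 at depth 31
  ? 99.54.61.190  path d0:-→d1:-→d2:-→d3:-→d4:-→d5:H1→d6:-→d7:-→d8:H2→d9:-→d10:-→d11:-→d12:H1  best=H1
  ? 99.63.123.29  path d0:-→d1:-→d2:-→d3:-→d4:-→d5:H1→d6:-→d7:-→d8:H2→d9:-→d10:-→d11:-→d12:H1→d13:-→d14:-→d15:-→d16:-→d17:-→d18:-→d19:-→d20:-→d21:-→d22:-→d23:-→d24:H1  best=H1
  ? 229.79.202.175  path d0:-→d1:-→d2:-→d3:-→d4:-→d5:-→d6:-→d7:-→d8:-→d9:-→d10:-→d11:-→d12:H1→d13:-→d14:-→d15:-→d16:H2→d17:-→d18:-  best=H2
  - 229.79.241.0/28 clear@28
  ? 99.63.123.2  path d0:-→d1:-→d2:-→d3:-→d4:-→d5:H1→d6:-→d7:-→d8:H2→d9:-→d10:-→d11:-→d12:H1→d13:-→d14:-→d15:-→d16:-→d17:-→d18:-→d19:-→d20:-→d21:-→d22:-→d23:-→d24:H1  best=H1
  add 229.79.0.0/16 -> H0 at depth 16
  add 99.63.123.0/24 -> H2 at depth 24
  ? 97.24.196.34  path d0:-→d1:-→d2:-→d3:-→d4:-→d5:H1→d6:-  best=H1
  ? 229.79.0.10  path d0:-→d1:-→d2:-→d3:-→d4:-→d5:-→d6:-→d7:-→d8:-→d9:-→d10:-→d11:-→d12:H1→d13:-→d14:-→d15:-→d16:H0  best=H0

== LOOKUPS ==
["H1","H1","no-route","H1","H0","H0","H1","no-route","H1","H1","H1","H1","H2","H1","H1","H0"]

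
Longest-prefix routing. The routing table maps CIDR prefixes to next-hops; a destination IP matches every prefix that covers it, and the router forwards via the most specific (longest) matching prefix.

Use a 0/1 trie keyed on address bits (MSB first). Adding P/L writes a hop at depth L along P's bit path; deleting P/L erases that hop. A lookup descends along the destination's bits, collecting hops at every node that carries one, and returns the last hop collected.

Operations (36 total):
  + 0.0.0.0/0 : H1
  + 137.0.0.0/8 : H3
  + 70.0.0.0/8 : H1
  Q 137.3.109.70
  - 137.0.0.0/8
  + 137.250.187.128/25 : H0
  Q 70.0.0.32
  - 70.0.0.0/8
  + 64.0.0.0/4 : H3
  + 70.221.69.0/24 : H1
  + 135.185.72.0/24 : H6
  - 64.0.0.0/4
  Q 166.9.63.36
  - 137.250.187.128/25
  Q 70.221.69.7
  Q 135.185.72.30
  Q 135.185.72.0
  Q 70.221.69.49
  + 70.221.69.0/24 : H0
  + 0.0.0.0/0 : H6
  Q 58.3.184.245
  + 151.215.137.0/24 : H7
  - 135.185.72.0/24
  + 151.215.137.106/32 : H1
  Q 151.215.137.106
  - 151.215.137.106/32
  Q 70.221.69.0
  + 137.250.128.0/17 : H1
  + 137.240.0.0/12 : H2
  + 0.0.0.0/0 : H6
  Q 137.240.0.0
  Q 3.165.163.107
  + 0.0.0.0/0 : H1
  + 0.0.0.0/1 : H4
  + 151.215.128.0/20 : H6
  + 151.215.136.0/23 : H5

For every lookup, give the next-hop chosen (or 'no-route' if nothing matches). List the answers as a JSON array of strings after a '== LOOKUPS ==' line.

Trace:
  add 0.0.0.0/0 -> H1 at depth 0
  add 137.0.0.0/8 -> H3 at depth 8
  add 70.0.0.0/8 -> H1 at depth 8
  ? 137.3.109.70  path d0:H1→d1:-→d2:-→d3:-→d4:-→d5:-→d6:-→d7:-→d8:H3  best=H3
  - 137.0.0.0/8 clear@8
  add 137.250.187.128/25 -> H0 at depth 25
  ? 70.0.0.32  path d0:H1→d1:-→d2:-→d3:-→d4:-→d5:-→d6:-→d7:-→d8:H1  best=H1
  - 70.0.0.0/8 clear@8
  add 64.0.0.0/4 -> H3 at depth 4
  add 70.221.69.0/24 -> H1 at depth 24
  add 135.185.72.0/24 -> H6 at depth 24
  - 64.0.0.0/4 clear@4
  ? 166.9.63.36  path d0:H1→d1:-→d2:-  best=H1
  - 137.250.187.128/25 clear@25
  ? 70.221.69.7  path d0:H1→d1:-→d2:-→d3:-→d4:-→d5:-→d6:-→d7:-→d8:-→d9:-→d10:-→d11:-→d12:-→d13:-→d14:-→d15:-→d16:-→d17:-→d18:-→d19:-→d20:-→d21:-→d22:-→d23:-→d24:H1  best=H1
  ? 135.185.72.30  path d0:H1→d1:-→d2:-→d3:-→d4:-→d5:-→d6:-→d7:-→d8:-→d9:-→d10:-→d11:-→d12:-→d13:-→d14:-→d15:-→d16:-→d17:-→d18:-→d19:-→d20:-→d21:-→d22:-→d23:-→d24:H6  best=H6
  ? 135.185.72.0  path d0:H1→d1:-→d2:-→d3:-→d4:-→d5:-→d6:-→d7:-→d8:-→d9:-→d10:-→d11:-→d12:-→d13:-→d14:-→d15:-→d16:-→d17:-→d18:-→d19:-→d20:-→d21:-→d22:-→d23:-→d24:H6  best=H6
  ? 70.221.69.49  path d0:H1→d1:-→d2:-→d3:-→d4:-→d5:-→d6:-→d7:-→d8:-→d9:-→d10:-→d11:-→d12:-→d13:-→d14:-→d15:-→d16:-→d17:-→d18:-→d19:-→d20:-→d21:-→d22:-→d23:-→d24:H1  best=H1
  add 70.221.69.0/24 -> H0 at depth 24
  add 0.0.0.0/0 -> H6 at depth 0
  ? 58.3.184.245  path d0:H6→d1:-  best=H6
  add 151.215.137.0/24 -> H7 at depth 24
  - 135.185.72.0/24 clear@24
  add 151.215.137.106/32 -> H1 at depth 32
  ? 151.215.137.106  path d0:H6→d1:-→d2:-→d3:-→d4:-→d5:-→d6:-→d7:-→d8:-→d9:-→d10:-→d11:-→d12:-→d13:-→d14:-→d15:-→d16:-→d17:-→d18:-→d19:-→d20:-→d21:-→d22:-→d23:-→d24:H7→d25:-→d26:-→d27:-→d28:-→d29:-→d30:-→d31:-→d32:H1  best=H1
  - 151.215.137.106/32 clear@32
  ? 70.221.69.0  path d0:H6→d1:-→d2:-→d3:-→d4:-→d5:-→d6:-→d7:-→d8:-→d9:-→d10:-→d11:-→d12:-→d13:-→d14:-→d15:-→d16:-→d17:-→d18:-→d19:-→d20:-→d21:-→d22:-→d23:-→d24:H0  best=H0
  add 137.250.128.0/17 -> H1 at depth 17
  add 137.240.0.0/12 -> H2 at depth 12
  add 0.0.0.0/0 -> H6 at depth 0
  ? 137.240.0.0  path d0:H6→d1:-→d2:-→d3:-→d4:-→d5:-→d6:-→d7:-→d8:-→d9:-→d10:-→d11:-→d12:H2  best=H2
  ? 3.165.163.107  path d0:H6→d1:-  best=H6
  add 0.0.0.0/0 -> H1 at depth 0
  add 0.0.0.0/1 -> H4 at depth 1
  add 151.215.128.0/20 -> H6 at depth 20
  add 151.215.136.0/23 -> H5 at depth 23

== LOOKUPS ==
["H3","H1","H1","H1","H6","H6","H1","H6","H1","H0","H2","H6"]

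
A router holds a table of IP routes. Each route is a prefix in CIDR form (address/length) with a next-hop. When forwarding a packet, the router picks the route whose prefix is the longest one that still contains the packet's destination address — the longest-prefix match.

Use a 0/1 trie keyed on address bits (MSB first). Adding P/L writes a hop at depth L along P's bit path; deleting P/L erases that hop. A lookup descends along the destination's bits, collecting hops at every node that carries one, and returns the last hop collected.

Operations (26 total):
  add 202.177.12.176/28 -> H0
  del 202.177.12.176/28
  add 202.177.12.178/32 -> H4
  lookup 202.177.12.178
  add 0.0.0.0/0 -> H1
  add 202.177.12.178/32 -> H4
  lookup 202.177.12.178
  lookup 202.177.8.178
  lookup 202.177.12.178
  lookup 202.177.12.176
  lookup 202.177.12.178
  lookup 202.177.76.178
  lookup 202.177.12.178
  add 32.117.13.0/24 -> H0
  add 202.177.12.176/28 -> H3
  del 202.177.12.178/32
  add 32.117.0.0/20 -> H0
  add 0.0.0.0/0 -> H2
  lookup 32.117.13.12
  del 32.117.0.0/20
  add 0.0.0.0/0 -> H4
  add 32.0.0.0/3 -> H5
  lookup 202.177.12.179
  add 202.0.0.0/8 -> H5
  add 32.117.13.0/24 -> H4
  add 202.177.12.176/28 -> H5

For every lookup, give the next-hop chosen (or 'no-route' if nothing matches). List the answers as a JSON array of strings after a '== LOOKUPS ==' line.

Trace:
  add 202.177.12.176/28 -> H0 at depth 28
  del 202.177.12.176/28 (clear depth 28)
  add 202.177.12.178/32 -> H4 at depth 32
  ? 202.177.12.178  path d0:-→d1:-→d2:-→d3:-→d4:-→d5:-→d6:-→d7:-→d8:-→d9:-→d10:-→d11:-→d12:-→d13:-→d14:-→d15:-→d16:-→d17:-→d18:-→d19:-→d20:-→d21:-→d22:-→d23:-→d24:-→d25:-→d26:-→d27:-→d28:-→d29:-→d30:-→d31:-→d32:H4  best=H4
  add 0.0.0.0/0 -> H1 at depth 0
  add 202.177.12.178/32 -> H4 at depth 32
  ? 202.177.12.178  path d0:H1→d1:-→d2:-→d3:-→d4:-→d5:-→d6:-→d7:-→d8:-→d9:-→d10:-→d11:-→d12:-→d13:-→d14:-→d15:-→d16:-→d17:-→d18:-→d19:-→d20:-→d21:-→d22:-→d23:-→d24:-→d25:-→d26:-→d27:-→d28:-→d29:-→d30:-→d31:-→d32:H4  best=H4
  ? 202.177.8.178  path d0:H1→d1:-→d2:-→d3:-→d4:-→d5:-→d6:-→d7:-→d8:-→d9:-→d10:-→d11:-→d12:-→d13:-→d14:-→d15:-→d16:-→d17:-→d18:-→d19:-→d20:-→d21:-  best=H1
  ? 202.177.12.178  path d0:H1→d1:-→d2:-→d3:-→d4:-→d5:-→d6:-→d7:-→d8:-→d9:-→d10:-→d11:-→d12:-→d13:-→d14:-→d15:-→d16:-→d17:-→d18:-→d19:-→d20:-→d21:-→d22:-→d23:-→d24:-→d25:-→d26:-→d27:-→d28:-→d29:-→d30:-→d31:-→d32:H4  best=H4
  ? 202.177.12.176  path d0:H1→d1:-→d2:-→d3:-→d4:-→d5:-→d6:-→d7:-→d8:-→d9:-→d10:-→d11:-→d12:-→d13:-→d14:-→d15:-→d16:-→d17:-→d18:-→d19:-→d20:-→d21:-→d22:-→d23:-→d24:-→d25:-→d26:-→d27:-→d28:-→d29:-→d30:-  best=H1
  ? 202.177.12.178  path d0:H1→d1:-→d2:-→d3:-→d4:-→d5:-→d6:-→d7:-→d8:-→d9:-→d10:-→d11:-→d12:-→d13:-→d14:-→d15:-→d16:-→d17:-→d18:-→d19:-→d20:-→d21:-→d22:-→d23:-→d24:-→d25:-→d26:-→d27:-→d28:-→d29:-→d30:-→d31:-→d32:H4  best=H4
  ? 202.177.76.178  path d0:H1→d1:-→d2:-→d3:-→d4:-→d5:-→d6:-→d7:-→d8:-→d9:-→d10:-→d11:-→d12:-→d13:-→d14:-→d15:-→d16:-→d17:-  best=H1
  ? 202.177.12.178  path d0:H1→d1:-→d2:-→d3:-→d4:-→d5:-→d6:-→d7:-→d8:-→d9:-→d10:-→d11:-→d12:-→d13:-→d14:-→d15:-→d16:-→d17:-→d18:-→d19:-→d20:-→d21:-→d22:-→d23:-→d24:-→d25:-→d26:-→d27:-→d28:-→d29:-→d30:-→d31:-→d32:H4  best=H4
  add 32.117.13.0/24 -> H0 at depth 24
  add 202.177.12.176/28 -> H3 at depth 28
  del 202.177.12.178/32 (clear depth 32)
  add 32.117.0.0/20 -> H0 at depth 20
  add 0.0.0.0/0 -> H2 at depth 0
  ? 32.117.13.12  path d0:H2→d1:-→d2:-→d3:-→d4:-→d5:-→d6:-→d7:-→d8:-→d9:-→d10:-→d11:-→d12:-→d13:-→d14:-→d15:-→d16:-→d17:-→d18:-→d19:-→d20:H0→d21:-→d22:-→d23:-→d24:H0  best=H0
  del 32.117.0.0/20 (clear depth 20)
  add 0.0.0.0/0 -> H4 at depth 0
  add 32.0.0.0/3 -> H5 at depth 3
  ? 202.177.12.179  path d0:H4→d1:-→d2:-→d3:-→d4:-→d5:-→d6:-→d7:-→d8:-→d9:-→d10:-→d11:-→d12:-→d13:-→d14:-→d15:-→d16:-→d17:-→d18:-→d19:-→d20:-→d21:-→d22:-→d23:-→d24:-→d25:-→d26:-→d27:-→d28:H3→d29:-→d30:-→d31:-  best=H3
  add 202.0.0.0/8 -> H5 at depth 8
  add 32.117.13.0/24 -> H4 at depth 24
  add 202.177.12.176/28 -> H5 at depth 28

== LOOKUPS ==
["H4","H4","H1","H4","H1","H4","H1","H4","H0","H3"]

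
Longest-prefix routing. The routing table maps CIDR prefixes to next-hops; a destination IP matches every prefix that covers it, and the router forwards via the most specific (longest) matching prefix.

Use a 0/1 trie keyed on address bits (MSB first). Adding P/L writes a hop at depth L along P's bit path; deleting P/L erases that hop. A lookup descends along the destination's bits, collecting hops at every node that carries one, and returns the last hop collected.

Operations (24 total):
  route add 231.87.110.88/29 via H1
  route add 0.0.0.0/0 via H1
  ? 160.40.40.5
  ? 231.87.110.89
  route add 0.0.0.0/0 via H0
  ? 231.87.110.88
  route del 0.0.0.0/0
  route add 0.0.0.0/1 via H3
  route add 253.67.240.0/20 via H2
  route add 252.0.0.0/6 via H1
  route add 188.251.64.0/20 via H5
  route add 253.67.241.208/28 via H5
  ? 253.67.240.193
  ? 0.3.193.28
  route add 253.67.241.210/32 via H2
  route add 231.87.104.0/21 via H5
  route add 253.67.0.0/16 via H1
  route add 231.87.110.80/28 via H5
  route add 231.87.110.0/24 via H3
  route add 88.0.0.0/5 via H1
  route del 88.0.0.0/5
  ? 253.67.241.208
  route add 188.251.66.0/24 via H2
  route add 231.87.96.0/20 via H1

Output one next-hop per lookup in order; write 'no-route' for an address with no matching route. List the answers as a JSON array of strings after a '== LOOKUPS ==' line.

Process each operation:
  add 231.87.110.88/29 -> H1 at depth 29
  add 0.0.0.0/0 -> H1 at depth 0
  Q 160.40.40.5: descend 1 ; hops seen [H1] ; pick H1
  Q 231.87.110.89: descend 11100111010101110110111001011 ; hops seen [H1,H1] ; pick H1
  add 0.0.0.0/0 -> H0 at depth 0
  Q 231.87.110.88: descend 11100111010101110110111001011 ; hops seen [H0,H1] ; pick H1
  - 0.0.0.0/0 clear@0
  add 0.0.0.0/1 -> H3 at depth 1
  add 253.67.240.0/20 -> H2 at depth 20
  add 252.0.0.0/6 -> H1 at depth 6
  add 188.251.64.0/20 -> H5 at depth 20
  add 253.67.241.208/28 -> H5 at depth 28
  Q 253.67.240.193: descend 11111101010000111111000 ; hops seen [H1,H2] ; pick H2
  Q 0.3.193.28: descend 0 ; hops seen [H3] ; pick H3
  add 253.67.241.210/32 -> H2 at depth 32
  add 231.87.104.0/21 -> H5 at depth 21
  add 253.67.0.0/16 -> H1 at depth 16
  add 231.87.110.80/28 -> H5 at depth 28
  add 231.87.110.0/24 -> H3 at depth 24
  add 88.0.0.0/5 -> H1 at depth 5
  - 88.0.0.0/5 clear@5
  Q 253.67.241.208: descend 111111010100001111110001110100 ; hops seen [H1,H1,H2,H5] ; pick H5
  add 188.251.66.0/24 -> H2 at depth 24
  add 231.87.96.0/20 -> H1 at depth 20

== LOOKUPS ==
["H1","H1","H1","H2","H3","H5"]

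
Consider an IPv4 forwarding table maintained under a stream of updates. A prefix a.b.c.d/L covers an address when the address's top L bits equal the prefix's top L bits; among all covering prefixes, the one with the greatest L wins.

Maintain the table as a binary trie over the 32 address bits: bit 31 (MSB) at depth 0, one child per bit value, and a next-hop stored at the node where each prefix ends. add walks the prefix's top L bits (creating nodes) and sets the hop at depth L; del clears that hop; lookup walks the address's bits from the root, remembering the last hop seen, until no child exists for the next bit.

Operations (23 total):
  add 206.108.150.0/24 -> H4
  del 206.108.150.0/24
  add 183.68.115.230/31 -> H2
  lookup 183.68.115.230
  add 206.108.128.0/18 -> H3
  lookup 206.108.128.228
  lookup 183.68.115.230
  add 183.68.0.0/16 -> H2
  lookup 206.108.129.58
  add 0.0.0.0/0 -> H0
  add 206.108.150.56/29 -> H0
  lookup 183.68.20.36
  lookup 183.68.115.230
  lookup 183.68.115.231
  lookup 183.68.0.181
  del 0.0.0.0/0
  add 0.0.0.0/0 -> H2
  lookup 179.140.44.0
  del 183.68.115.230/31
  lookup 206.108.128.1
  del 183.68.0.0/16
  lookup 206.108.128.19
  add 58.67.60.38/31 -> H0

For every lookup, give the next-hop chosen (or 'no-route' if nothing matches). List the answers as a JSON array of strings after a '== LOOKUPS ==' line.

Trace:
  + 206.108.150.0/24 (H4) depth=24
  - 206.108.150.0/24 clear@24
  + 183.68.115.230/31 (H2) depth=31
  lookup 183.68.115.230: bits 1011011101000100011100111110011 walk d0:-→d1:-→d2:-→d3:-→d4:-→d5:-→d6:-→d7:-→d8:-→d9:-→d10:-→d11:-→d12:-→d13:-→d14:-→d15:-→d16:-→d17:-→d18:-→d19:-→d20:-→d21:-→d22:-→d23:-→d24:-→d25:-→d26:-→d27:-→d28:-→d29:-→d30:-→d31:H2 -> H2
  + 206.108.128.0/18 (H3) depth=18
  lookup 206.108.128.228: bits 1100111001101100100 walk d0:-→d1:-→d2:-→d3:-→d4:-→d5:-→d6:-→d7:-→d8:-→d9:-→d10:-→d11:-→d12:-→d13:-→d14:-→d15:-→d16:-→d17:-→d18:H3→d19:- -> H3
  lookup 183.68.115.230: bits 1011011101000100011100111110011 walk d0:-→d1:-→d2:-→d3:-→d4:-→d5:-→d6:-→d7:-→d8:-→d9:-→d10:-→d11:-→d12:-→d13:-→d14:-→d15:-→d16:-→d17:-→d18:-→d19:-→d20:-→d21:-→d22:-→d23:-→d24:-→d25:-→d26:-→d27:-→d28:-→d29:-→d30:-→d31:H2 -> H2
  + 183.68.0.0/16 (H2) depth=16
  lookup 206.108.129.58: bits 1100111001101100100 walk d0:-→d1:-→d2:-→d3:-→d4:-→d5:-→d6:-→d7:-→d8:-→d9:-→d10:-→d11:-→d12:-→d13:-→d14:-→d15:-→d16:-→d17:-→d18:H3→d19:- -> H3
  + 0.0.0.0/0 (H0) depth=0
  + 206.108.150.56/29 (H0) depth=29
  lookup 183.68.20.36: bits 10110111010001000 walk d0:H0→d1:-→d2:-→d3:-→d4:-→d5:-→d6:-→d7:-→d8:-→d9:-→d10:-→d11:-→d12:-→d13:-→d14:-→d15:-→d16:H2→d17:- -> H2
  lookup 183.68.115.230: bits 1011011101000100011100111110011 walk d0:H0→d1:-→d2:-→d3:-→d4:-→d5:-→d6:-→d7:-→d8:-→d9:-→d10:-→d11:-→d12:-→d13:-→d14:-→d15:-→d16:H2→d17:-→d18:-→d19:-→d20:-→d21:-→d22:-→d23:-→d24:-→d25:-→d26:-→d27:-→d28:-→d29:-→d30:-→d31:H2 -> H2
  lookup 183.68.115.231: bits 1011011101000100011100111110011 walk d0:H0→d1:-→d2:-→d3:-→d4:-→d5:-→d6:-→d7:-→d8:-→d9:-→d10:-→d11:-→d12:-→d13:-→d14:-→d15:-→d16:H2→d17:-→d18:-→d19:-→d20:-→d21:-→d22:-→d23:-→d24:-→d25:-→d26:-→d27:-→d28:-→d29:-→d30:-→d31:H2 -> H2
  lookup 183.68.0.181: bits 10110111010001000 walk d0:H0→d1:-→d2:-→d3:-→d4:-→d5:-→d6:-→d7:-→d8:-→d9:-→d10:-→d11:-→d12:-→d13:-→d14:-→d15:-→d16:H2→d17:- -> H2
  - 0.0.0.0/0 clear@0
  + 0.0.0.0/0 (H2) depth=0
  lookup 179.140.44.0: bits 10110 walk d0:H2→d1:-→d2:-→d3:-→d4:-→d5:- -> H2
  - 183.68.115.230/31 clear@31
  lookup 206.108.128.1: bits 1100111001101100100 walk d0:H2→d1:-→d2:-→d3:-→d4:-→d5:-→d6:-→d7:-→d8:-→d9:-→d10:-→d11:-→d12:-→d13:-→d14:-→d15:-→d16:-→d17:-→d18:H3→d19:- -> H3
  - 183.68.0.0/16 clear@16
  lookup 206.108.128.19: bits 1100111001101100100 walk d0:H2→d1:-→d2:-→d3:-→d4:-→d5:-→d6:-→d7:-→d8:-→d9:-→d10:-→d11:-→d12:-→d13:-→d14:-→d15:-→d16:-→d17:-→d18:H3→d19:- -> H3
  + 58.67.60.38/31 (H0) depth=31

== LOOKUPS ==
["H2","H3","H2","H3","H2","H2","H2","H2","H2","H3","H3"]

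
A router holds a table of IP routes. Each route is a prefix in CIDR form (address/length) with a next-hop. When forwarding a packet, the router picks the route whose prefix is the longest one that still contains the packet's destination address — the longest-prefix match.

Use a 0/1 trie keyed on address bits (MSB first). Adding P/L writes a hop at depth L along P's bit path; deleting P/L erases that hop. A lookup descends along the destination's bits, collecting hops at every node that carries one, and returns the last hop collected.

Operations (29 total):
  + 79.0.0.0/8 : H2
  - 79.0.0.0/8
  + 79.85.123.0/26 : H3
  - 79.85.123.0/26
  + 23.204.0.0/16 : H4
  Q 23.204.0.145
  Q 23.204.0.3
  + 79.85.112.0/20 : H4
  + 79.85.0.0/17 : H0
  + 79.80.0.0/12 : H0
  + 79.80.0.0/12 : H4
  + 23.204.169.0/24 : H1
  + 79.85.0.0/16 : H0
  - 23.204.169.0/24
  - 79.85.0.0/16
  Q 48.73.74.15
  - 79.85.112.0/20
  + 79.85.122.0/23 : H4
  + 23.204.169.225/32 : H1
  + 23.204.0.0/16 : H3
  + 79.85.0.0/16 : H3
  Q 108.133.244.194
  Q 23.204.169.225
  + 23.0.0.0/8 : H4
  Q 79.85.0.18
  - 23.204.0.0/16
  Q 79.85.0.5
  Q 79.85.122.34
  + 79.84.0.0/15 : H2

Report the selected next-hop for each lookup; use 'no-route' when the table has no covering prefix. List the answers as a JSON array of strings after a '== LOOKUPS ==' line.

Trace:
  add 79.0.0.0/8 -> H2 at depth 8
  del 79.0.0.0/8 (clear depth 8)
  add 79.85.123.0/26 -> H3 at depth 26
  del 79.85.123.0/26 (clear depth 26)
  add 23.204.0.0/16 -> H4 at depth 16
  ? 23.204.0.145  path d0:-→d1:-→d2:-→d3:-→d4:-→d5:-→d6:-→d7:-→d8:-→d9:-→d10:-→d11:-→d12:-→d13:-→d14:-→d15:-→d16:H4  best=H4
  ? 23.204.0.3  path d0:-→d1:-→d2:-→d3:-→d4:-→d5:-→d6:-→d7:-→d8:-→d9:-→d10:-→d11:-→d12:-→d13:-→d14:-→d15:-→d16:H4  best=H4
  add 79.85.112.0/20 -> H4 at depth 20
  add 79.85.0.0/17 -> H0 at depth 17
  add 79.80.0.0/12 -> H0 at depth 12
  add 79.80.0.0/12 -> H4 at depth 12
  add 23.204.169.0/24 -> H1 at depth 24
  add 79.85.0.0/16 -> H0 at depth 16
  del 23.204.169.0/24 (clear depth 24)
  del 79.85.0.0/16 (clear depth 16)
  ? 48.73.74.15  path d0:-→d1:-→d2:-  best=no-route
  del 79.85.112.0/20 (clear depth 20)
  add 79.85.122.0/23 -> H4 at depth 23
  add 23.204.169.225/32 -> H1 at depth 32
  add 23.204.0.0/16 -> H3 at depth 16
  add 79.85.0.0/16 -> H3 at depth 16
  ? 108.133.244.194  path d0:-→d1:-→d2:-  best=no-route
  ? 23.204.169.225  path d0:-→d1:-→d2:-→d3:-→d4:-→d5:-→d6:-→d7:-→d8:-→d9:-→d10:-→d11:-→d12:-→d13:-→d14:-→d15:-→d16:H3→d17:-→d18:-→d19:-→d20:-→d21:-→d22:-→d23:-→d24:-→d25:-→d26:-→d27:-→d28:-→d29:-→d30:-→d31:-→d32:H1  best=H1
  add 23.0.0.0/8 -> H4 at depth 8
  ? 79.85.0.18  path d0:-→d1:-→d2:-→d3:-→d4:-→d5:-→d6:-→d7:-→d8:-→d9:-→d10:-→d11:-→d12:H4→d13:-→d14:-→d15:-→d16:H3→d17:H0  best=H0
  del 23.204.0.0/16 (clear depth 16)
  ? 79.85.0.5  path d0:-→d1:-→d2:-→d3:-→d4:-→d5:-→d6:-→d7:-→d8:-→d9:-→d10:-→d11:-→d12:H4→d13:-→d14:-→d15:-→d16:H3→d17:H0  best=H0
  ? 79.85.122.34  path d0:-→d1:-→d2:-→d3:-→d4:-→d5:-→d6:-→d7:-→d8:-→d9:-→d10:-→d11:-→d12:H4→d13:-→d14:-→d15:-→d16:H3→d17:H0→d18:-→d19:-→d20:-→d21:-→d22:-→d23:H4  best=H4
  add 79.84.0.0/15 -> H2 at depth 15

== LOOKUPS ==
["H4","H4","no-route","no-route","H1","H0","H0","H4"]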